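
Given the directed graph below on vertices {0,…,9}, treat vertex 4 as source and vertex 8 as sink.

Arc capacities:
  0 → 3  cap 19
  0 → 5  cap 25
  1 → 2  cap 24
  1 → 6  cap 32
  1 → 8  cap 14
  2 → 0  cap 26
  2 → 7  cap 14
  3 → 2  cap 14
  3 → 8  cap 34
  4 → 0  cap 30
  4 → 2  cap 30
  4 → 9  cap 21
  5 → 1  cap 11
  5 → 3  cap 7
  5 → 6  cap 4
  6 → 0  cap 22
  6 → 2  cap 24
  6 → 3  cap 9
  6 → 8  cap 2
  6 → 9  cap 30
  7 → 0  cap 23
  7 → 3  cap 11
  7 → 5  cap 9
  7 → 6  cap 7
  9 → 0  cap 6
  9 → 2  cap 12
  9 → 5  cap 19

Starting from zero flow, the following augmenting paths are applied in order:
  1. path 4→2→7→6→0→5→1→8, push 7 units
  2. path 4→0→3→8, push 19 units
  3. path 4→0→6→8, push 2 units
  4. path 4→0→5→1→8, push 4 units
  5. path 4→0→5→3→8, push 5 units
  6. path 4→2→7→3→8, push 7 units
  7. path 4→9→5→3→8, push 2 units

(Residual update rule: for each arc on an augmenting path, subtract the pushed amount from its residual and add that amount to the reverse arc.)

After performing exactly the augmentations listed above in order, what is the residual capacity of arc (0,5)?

Residual capacity of (0,5): 9

after path 1 (4→2→7→6→0→5→1→8, push 7): res(0,5)=18
after path 2 (4→0→3→8, push 19): res(0,5)=18
after path 3 (4→0→6→8, push 2): res(0,5)=18
after path 4 (4→0→5→1→8, push 4): res(0,5)=14
after path 5 (4→0→5→3→8, push 5): res(0,5)=9
after path 6 (4→2→7→3→8, push 7): res(0,5)=9
after path 7 (4→9→5→3→8, push 2): res(0,5)=9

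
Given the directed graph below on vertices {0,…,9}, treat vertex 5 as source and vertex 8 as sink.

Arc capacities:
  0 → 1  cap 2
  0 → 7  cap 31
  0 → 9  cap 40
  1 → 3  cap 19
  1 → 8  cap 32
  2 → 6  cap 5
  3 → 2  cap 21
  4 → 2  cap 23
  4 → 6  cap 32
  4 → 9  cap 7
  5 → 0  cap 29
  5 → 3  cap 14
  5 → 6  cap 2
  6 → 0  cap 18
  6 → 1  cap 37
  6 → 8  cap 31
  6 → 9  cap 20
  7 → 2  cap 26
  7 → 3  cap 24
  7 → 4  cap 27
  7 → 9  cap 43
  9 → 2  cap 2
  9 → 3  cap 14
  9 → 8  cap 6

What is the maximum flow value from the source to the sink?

augment #1: 5→6→8 bottleneck 2, total now 2
augment #2: 5→0→1→8 bottleneck 2, total now 4
augment #3: 5→0→9→8 bottleneck 6, total now 10
augment #4: 5→3→2→6→8 bottleneck 5, total now 15
augment #5: 5→0→7→4→6→8 bottleneck 21, total now 36

Maximum flow value: 36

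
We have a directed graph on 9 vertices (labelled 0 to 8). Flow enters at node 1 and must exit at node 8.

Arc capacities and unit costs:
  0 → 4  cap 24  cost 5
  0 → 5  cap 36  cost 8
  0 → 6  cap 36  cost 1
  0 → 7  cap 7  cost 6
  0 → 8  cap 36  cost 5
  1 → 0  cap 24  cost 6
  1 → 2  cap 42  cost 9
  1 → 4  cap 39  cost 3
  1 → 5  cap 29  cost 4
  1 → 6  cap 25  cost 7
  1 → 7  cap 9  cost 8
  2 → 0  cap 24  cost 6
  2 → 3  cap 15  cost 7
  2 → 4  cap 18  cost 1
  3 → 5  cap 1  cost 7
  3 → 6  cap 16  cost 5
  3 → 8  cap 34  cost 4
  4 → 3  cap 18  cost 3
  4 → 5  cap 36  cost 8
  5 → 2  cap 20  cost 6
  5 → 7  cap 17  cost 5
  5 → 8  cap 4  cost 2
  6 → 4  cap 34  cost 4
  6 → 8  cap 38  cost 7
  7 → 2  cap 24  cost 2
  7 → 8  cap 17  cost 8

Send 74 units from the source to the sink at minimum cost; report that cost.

shortest-cost path #1: 1→5→8 push 4 @ unit cost 6 (adds 24)
shortest-cost path #2: 1→4→3→8 push 18 @ unit cost 10 (adds 180)
shortest-cost path #3: 1→0→8 push 24 @ unit cost 11 (adds 264)
shortest-cost path #4: 1→6→8 push 25 @ unit cost 14 (adds 350)
shortest-cost path #5: 1→7→8 push 3 @ unit cost 16 (adds 48)
total cost = 866

Minimum cost for 74 units: 866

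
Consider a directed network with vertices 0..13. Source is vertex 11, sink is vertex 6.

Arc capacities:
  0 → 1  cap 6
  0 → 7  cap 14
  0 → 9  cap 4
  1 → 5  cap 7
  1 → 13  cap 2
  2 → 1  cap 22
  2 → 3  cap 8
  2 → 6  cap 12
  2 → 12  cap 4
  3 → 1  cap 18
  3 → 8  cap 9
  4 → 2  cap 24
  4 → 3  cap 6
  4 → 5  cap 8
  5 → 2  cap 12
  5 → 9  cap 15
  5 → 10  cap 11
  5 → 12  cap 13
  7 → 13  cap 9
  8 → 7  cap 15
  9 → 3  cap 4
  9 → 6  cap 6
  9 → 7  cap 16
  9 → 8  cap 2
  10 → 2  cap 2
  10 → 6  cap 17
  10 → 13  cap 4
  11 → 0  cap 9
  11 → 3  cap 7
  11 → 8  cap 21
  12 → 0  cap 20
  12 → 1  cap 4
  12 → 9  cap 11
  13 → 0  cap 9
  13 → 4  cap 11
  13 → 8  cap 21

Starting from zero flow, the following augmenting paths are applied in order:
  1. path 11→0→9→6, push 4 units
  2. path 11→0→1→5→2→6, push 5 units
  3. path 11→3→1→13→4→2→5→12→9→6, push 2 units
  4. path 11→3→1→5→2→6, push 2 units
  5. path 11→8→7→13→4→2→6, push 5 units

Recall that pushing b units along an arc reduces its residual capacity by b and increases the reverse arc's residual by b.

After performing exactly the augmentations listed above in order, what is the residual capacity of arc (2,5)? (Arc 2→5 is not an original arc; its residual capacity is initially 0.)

Residual capacity of (2,5): 5

after path 1 (11→0→9→6, push 4): res(2,5)=0
after path 2 (11→0→1→5→2→6, push 5): res(2,5)=5
after path 3 (11→3→1→13→4→2→5→12→9→6, push 2): res(2,5)=3
after path 4 (11→3→1→5→2→6, push 2): res(2,5)=5
after path 5 (11→8→7→13→4→2→6, push 5): res(2,5)=5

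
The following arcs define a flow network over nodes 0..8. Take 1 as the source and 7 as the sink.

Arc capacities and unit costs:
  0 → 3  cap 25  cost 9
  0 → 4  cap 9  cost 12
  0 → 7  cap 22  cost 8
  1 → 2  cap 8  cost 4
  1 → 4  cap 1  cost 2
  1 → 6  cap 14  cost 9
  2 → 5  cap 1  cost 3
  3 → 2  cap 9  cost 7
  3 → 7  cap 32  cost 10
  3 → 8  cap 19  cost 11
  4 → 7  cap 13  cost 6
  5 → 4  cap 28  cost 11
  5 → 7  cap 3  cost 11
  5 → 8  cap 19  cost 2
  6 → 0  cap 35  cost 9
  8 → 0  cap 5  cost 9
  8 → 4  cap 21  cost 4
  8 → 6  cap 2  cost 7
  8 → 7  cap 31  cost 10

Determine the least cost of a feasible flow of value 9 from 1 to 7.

shortest-cost path #1: 1→4→7 push 1 @ unit cost 8 (adds 8)
shortest-cost path #2: 1→2→5→7 push 1 @ unit cost 18 (adds 18)
shortest-cost path #3: 1→6→0→7 push 7 @ unit cost 26 (adds 182)
total cost = 208

Minimum cost for 9 units: 208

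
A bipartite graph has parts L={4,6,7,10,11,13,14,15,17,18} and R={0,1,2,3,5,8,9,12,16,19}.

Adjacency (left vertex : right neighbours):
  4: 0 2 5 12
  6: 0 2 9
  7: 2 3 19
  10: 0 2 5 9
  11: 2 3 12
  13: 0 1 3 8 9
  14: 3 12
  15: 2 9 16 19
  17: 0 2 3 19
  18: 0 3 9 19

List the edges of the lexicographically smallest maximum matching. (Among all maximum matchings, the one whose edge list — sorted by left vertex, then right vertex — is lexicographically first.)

|M| = 9 (so the lex-smallest maximum matching has 9 edges)
process left vertices in ascending order; for each, take the smallest-labelled available neighbour that still permits 9 edges overall, or leave it unmatched if none does
lex-smallest matching: {4-0, 6-2, 7-3, 10-5, 11-12, 13-1, 15-16, 17-19, 18-9}

Lex-smallest maximum matching: {(4,0), (6,2), (7,3), (10,5), (11,12), (13,1), (15,16), (17,19), (18,9)}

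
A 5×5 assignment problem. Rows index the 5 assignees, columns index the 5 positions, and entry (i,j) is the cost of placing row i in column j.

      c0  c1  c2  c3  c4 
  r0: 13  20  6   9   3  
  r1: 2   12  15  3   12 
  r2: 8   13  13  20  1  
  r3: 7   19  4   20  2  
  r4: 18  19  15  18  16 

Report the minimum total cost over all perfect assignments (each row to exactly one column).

Minimum assignment cost: 35

optimal assignment: row0→col3 (cost 9), row1→col0 (cost 2), row2→col4 (cost 1), row3→col2 (cost 4), row4→col1 (cost 19)
total = 9 + 2 + 1 + 4 + 19 = 35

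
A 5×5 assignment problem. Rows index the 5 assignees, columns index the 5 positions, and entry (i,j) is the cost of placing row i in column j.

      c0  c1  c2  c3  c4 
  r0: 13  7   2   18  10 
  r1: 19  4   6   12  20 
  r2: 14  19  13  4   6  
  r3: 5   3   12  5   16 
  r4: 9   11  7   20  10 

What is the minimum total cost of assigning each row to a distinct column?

Minimum assignment cost: 25

optimal assignment: row0→col2 (cost 2), row1→col1 (cost 4), row2→col3 (cost 4), row3→col0 (cost 5), row4→col4 (cost 10)
total = 2 + 4 + 4 + 5 + 10 = 25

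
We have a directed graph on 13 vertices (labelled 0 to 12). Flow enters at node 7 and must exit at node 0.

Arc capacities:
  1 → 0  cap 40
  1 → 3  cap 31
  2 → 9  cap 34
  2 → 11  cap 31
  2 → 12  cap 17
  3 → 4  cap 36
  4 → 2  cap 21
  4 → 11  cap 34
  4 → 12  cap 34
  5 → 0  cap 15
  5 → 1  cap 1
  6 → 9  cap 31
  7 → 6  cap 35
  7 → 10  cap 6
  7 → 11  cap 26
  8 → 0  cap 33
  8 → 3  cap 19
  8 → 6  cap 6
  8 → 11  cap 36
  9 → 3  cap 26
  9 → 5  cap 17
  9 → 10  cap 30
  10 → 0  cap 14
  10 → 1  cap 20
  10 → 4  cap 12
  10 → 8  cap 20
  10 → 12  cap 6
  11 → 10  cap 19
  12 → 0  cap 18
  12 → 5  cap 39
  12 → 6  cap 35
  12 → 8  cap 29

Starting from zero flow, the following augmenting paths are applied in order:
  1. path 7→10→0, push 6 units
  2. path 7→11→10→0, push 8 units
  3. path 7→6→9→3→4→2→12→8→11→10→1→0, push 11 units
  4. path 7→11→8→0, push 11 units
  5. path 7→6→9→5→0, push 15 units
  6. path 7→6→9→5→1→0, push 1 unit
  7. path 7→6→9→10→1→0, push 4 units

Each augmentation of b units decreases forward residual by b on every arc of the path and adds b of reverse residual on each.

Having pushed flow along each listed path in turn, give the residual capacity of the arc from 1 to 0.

after path 1 (7→10→0, push 6): res(1,0)=40
after path 2 (7→11→10→0, push 8): res(1,0)=40
after path 3 (7→6→9→3→4→2→12→8→11→10→1→0, push 11): res(1,0)=29
after path 4 (7→11→8→0, push 11): res(1,0)=29
after path 5 (7→6→9→5→0, push 15): res(1,0)=29
after path 6 (7→6→9→5→1→0, push 1): res(1,0)=28
after path 7 (7→6→9→10→1→0, push 4): res(1,0)=24

Residual capacity of (1,0): 24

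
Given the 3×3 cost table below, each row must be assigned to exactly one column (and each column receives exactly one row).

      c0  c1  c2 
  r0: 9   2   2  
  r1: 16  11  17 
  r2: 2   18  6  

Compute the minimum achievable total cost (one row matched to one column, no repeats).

optimal assignment: row0→col2 (cost 2), row1→col1 (cost 11), row2→col0 (cost 2)
total = 2 + 11 + 2 = 15

Minimum assignment cost: 15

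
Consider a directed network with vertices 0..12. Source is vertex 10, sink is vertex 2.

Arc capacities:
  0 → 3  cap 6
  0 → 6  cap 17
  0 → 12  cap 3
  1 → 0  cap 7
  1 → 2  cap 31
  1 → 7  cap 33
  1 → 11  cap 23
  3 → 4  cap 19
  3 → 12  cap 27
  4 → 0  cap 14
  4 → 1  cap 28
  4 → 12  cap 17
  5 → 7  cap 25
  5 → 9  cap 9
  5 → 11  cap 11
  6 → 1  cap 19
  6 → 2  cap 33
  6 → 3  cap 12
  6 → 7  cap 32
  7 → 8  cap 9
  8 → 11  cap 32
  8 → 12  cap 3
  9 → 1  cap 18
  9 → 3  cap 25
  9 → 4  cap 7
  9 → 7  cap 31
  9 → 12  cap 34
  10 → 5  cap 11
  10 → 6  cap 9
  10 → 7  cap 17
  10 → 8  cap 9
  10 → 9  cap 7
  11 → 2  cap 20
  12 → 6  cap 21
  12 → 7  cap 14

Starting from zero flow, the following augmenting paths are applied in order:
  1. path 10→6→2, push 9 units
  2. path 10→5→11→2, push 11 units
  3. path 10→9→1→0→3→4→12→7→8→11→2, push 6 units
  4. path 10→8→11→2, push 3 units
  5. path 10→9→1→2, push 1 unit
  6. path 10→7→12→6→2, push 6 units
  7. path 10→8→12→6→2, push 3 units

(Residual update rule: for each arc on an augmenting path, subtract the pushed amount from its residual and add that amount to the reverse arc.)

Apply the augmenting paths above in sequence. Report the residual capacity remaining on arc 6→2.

Residual capacity of (6,2): 15

after path 1 (10→6→2, push 9): res(6,2)=24
after path 2 (10→5→11→2, push 11): res(6,2)=24
after path 3 (10→9→1→0→3→4→12→7→8→11→2, push 6): res(6,2)=24
after path 4 (10→8→11→2, push 3): res(6,2)=24
after path 5 (10→9→1→2, push 1): res(6,2)=24
after path 6 (10→7→12→6→2, push 6): res(6,2)=18
after path 7 (10→8→12→6→2, push 3): res(6,2)=15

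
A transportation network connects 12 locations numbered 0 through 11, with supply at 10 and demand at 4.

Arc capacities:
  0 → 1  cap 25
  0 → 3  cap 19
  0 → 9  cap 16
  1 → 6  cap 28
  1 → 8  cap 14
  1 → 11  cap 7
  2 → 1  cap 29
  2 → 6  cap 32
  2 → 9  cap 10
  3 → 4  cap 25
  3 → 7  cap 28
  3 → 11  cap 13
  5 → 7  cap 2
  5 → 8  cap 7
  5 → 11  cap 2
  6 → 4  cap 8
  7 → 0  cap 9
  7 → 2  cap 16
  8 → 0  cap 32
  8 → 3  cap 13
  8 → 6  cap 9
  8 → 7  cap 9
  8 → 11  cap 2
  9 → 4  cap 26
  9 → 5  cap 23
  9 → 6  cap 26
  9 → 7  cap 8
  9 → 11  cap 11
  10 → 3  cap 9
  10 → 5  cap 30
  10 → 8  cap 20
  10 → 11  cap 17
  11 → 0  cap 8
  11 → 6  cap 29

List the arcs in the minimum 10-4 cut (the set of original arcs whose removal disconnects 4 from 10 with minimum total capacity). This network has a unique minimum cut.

augment #1: 10→3→4 push 9
augment #2: 10→8→3→4 push 13
augment #3: 10→8→6→4 push 7
augment #4: 10→11→6→4 push 1
augment #5: 10→11→0→3→4 push 3
augment #6: 10→11→0→9→4 push 5
augment #7: 10→5→7→0→9→4 push 2
augment #8: 10→5→8→0→9→4 push 7
augment #9: 10→11→6→8→0→9→4 push 2
augment #10: 10→11→6→8→7→2→9→4 push 5
max flow = 54; residual-reachable set from 10 gives S-side
cut edges (S→T): {(5,7), (5,8), (6,4), (10,3), (10,8), (11,0)} total cap 54

Min-cut arcs: {(5,7), (5,8), (6,4), (10,3), (10,8), (11,0)} (total capacity 54)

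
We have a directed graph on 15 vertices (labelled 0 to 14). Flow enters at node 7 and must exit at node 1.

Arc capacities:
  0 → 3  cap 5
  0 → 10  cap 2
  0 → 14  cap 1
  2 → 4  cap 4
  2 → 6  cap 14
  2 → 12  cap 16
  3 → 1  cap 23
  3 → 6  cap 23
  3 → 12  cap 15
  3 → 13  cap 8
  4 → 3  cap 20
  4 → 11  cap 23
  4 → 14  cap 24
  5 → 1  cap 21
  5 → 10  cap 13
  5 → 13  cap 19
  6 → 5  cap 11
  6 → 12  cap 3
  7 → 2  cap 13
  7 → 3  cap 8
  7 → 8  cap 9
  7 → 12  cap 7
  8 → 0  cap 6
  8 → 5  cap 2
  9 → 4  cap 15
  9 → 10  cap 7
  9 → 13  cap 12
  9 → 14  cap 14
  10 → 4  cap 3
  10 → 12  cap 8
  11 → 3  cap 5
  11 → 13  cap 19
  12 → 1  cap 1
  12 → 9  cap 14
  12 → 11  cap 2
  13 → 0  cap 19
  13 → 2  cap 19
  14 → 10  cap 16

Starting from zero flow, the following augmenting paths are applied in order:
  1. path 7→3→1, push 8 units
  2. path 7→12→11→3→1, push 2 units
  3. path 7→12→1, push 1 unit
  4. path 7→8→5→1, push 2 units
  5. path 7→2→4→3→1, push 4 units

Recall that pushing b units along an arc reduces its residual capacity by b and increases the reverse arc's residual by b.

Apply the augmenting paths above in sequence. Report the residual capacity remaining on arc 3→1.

Residual capacity of (3,1): 9

after path 1 (7→3→1, push 8): res(3,1)=15
after path 2 (7→12→11→3→1, push 2): res(3,1)=13
after path 3 (7→12→1, push 1): res(3,1)=13
after path 4 (7→8→5→1, push 2): res(3,1)=13
after path 5 (7→2→4→3→1, push 4): res(3,1)=9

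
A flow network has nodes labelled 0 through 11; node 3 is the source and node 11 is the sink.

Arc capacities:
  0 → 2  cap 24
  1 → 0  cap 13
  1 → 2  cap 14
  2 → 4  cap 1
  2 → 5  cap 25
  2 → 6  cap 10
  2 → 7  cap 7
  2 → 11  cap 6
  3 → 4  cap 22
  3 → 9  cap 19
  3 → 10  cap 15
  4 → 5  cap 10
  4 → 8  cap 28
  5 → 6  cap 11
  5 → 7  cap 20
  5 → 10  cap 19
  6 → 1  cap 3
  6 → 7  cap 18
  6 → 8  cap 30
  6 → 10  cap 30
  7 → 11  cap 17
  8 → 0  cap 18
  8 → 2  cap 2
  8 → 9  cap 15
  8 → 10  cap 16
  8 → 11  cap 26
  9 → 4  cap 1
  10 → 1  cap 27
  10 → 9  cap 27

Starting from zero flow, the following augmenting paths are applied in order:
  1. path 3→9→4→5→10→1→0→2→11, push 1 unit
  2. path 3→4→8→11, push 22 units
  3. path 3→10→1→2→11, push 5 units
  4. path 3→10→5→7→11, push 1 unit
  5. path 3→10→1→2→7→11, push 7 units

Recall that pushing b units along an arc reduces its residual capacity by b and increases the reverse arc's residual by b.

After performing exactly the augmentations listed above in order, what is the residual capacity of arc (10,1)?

Residual capacity of (10,1): 14

after path 1 (3→9→4→5→10→1→0→2→11, push 1): res(10,1)=26
after path 2 (3→4→8→11, push 22): res(10,1)=26
after path 3 (3→10→1→2→11, push 5): res(10,1)=21
after path 4 (3→10→5→7→11, push 1): res(10,1)=21
after path 5 (3→10→1→2→7→11, push 7): res(10,1)=14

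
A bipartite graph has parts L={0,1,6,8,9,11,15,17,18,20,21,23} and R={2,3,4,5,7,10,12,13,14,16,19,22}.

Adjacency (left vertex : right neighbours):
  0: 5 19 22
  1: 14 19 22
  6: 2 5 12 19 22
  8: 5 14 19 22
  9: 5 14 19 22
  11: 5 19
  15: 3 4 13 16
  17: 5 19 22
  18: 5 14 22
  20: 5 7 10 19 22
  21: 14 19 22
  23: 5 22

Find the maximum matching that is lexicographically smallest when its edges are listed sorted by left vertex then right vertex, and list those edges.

|M| = 7 (so the lex-smallest maximum matching has 7 edges)
process left vertices in ascending order; for each, take the smallest-labelled available neighbour that still permits 7 edges overall, or leave it unmatched if none does
lex-smallest matching: {0-5, 1-14, 6-2, 8-19, 9-22, 15-3, 20-7}

Lex-smallest maximum matching: {(0,5), (1,14), (6,2), (8,19), (9,22), (15,3), (20,7)}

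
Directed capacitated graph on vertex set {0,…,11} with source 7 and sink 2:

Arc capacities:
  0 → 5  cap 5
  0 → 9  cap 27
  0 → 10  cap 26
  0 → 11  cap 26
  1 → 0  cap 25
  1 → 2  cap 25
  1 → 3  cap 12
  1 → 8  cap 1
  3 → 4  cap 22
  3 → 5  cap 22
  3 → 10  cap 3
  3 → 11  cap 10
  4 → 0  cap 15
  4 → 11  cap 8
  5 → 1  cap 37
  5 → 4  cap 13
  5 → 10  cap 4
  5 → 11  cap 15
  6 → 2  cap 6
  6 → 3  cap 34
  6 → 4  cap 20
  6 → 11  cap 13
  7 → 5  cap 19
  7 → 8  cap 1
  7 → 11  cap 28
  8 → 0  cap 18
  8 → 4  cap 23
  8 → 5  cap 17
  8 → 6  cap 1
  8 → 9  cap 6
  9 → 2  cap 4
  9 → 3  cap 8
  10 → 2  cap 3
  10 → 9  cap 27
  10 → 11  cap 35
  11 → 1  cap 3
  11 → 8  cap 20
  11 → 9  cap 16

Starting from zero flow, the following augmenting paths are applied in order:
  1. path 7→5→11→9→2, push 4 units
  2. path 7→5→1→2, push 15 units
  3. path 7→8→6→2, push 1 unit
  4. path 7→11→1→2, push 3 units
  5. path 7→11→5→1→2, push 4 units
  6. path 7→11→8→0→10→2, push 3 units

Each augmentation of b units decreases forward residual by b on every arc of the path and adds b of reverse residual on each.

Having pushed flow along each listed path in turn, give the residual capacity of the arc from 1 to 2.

Residual capacity of (1,2): 3

after path 1 (7→5→11→9→2, push 4): res(1,2)=25
after path 2 (7→5→1→2, push 15): res(1,2)=10
after path 3 (7→8→6→2, push 1): res(1,2)=10
after path 4 (7→11→1→2, push 3): res(1,2)=7
after path 5 (7→11→5→1→2, push 4): res(1,2)=3
after path 6 (7→11→8→0→10→2, push 3): res(1,2)=3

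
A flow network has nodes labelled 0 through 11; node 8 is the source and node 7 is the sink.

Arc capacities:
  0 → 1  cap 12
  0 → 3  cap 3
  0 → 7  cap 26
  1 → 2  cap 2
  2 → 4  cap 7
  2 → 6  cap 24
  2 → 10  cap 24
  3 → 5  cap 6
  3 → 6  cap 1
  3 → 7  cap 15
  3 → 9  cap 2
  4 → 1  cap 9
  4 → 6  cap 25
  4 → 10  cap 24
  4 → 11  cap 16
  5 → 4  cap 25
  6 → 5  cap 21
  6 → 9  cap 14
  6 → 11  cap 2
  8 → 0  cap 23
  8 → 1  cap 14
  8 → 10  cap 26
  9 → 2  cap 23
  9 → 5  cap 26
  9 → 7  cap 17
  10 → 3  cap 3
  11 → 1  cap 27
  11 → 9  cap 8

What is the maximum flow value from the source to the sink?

Maximum flow value: 28

augment #1: 8→0→7 bottleneck 23, total now 23
augment #2: 8→10→3→7 bottleneck 3, total now 26
augment #3: 8→1→2→6→9→7 bottleneck 2, total now 28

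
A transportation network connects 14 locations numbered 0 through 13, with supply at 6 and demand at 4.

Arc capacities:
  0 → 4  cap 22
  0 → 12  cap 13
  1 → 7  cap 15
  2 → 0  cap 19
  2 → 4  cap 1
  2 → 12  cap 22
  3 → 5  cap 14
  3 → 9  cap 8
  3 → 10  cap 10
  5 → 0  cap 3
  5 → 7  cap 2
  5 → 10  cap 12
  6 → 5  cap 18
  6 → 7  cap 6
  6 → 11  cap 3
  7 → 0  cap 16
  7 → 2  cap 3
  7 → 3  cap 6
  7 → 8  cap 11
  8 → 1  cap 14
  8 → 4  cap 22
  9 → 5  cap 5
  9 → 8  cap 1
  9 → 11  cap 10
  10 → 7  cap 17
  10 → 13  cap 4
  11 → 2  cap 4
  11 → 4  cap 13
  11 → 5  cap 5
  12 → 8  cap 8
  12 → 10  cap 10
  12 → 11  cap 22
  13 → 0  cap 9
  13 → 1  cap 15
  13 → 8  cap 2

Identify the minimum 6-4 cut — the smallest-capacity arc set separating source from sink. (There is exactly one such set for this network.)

Min-cut arcs: {(5,0), (5,7), (5,10), (6,7), (6,11)} (total capacity 26)

augment #1: 6→11→4 push 3
augment #2: 6→5→0→4 push 3
augment #3: 6→7→0→4 push 6
augment #4: 6→5→7→0→4 push 2
augment #5: 6→5→10→7→0→4 push 8
augment #6: 6→5→10→7→2→4 push 1
augment #7: 6→5→10→7→8→4 push 3
max flow = 26; residual-reachable set from 6 gives S-side
cut edges (S→T): {(5,0), (5,7), (5,10), (6,7), (6,11)} total cap 26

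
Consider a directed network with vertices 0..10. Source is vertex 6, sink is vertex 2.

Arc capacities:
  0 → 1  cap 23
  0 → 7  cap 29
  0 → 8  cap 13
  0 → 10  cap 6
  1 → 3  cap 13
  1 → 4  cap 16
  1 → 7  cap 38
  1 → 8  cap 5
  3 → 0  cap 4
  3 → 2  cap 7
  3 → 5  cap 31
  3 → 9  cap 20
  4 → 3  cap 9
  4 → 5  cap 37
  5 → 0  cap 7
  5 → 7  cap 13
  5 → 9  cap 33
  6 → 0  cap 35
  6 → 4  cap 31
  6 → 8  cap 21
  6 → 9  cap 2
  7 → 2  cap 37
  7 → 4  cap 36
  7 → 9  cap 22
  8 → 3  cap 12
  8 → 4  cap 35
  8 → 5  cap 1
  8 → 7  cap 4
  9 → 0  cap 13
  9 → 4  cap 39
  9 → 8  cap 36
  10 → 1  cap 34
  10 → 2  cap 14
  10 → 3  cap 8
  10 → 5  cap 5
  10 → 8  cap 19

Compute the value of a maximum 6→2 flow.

augment #1: 6→0→7→2 bottleneck 29, total now 29
augment #2: 6→0→10→2 bottleneck 6, total now 35
augment #3: 6→4→3→2 bottleneck 7, total now 42
augment #4: 6→8→7→2 bottleneck 4, total now 46
augment #5: 6→4→5→7→2 bottleneck 4, total now 50

Maximum flow value: 50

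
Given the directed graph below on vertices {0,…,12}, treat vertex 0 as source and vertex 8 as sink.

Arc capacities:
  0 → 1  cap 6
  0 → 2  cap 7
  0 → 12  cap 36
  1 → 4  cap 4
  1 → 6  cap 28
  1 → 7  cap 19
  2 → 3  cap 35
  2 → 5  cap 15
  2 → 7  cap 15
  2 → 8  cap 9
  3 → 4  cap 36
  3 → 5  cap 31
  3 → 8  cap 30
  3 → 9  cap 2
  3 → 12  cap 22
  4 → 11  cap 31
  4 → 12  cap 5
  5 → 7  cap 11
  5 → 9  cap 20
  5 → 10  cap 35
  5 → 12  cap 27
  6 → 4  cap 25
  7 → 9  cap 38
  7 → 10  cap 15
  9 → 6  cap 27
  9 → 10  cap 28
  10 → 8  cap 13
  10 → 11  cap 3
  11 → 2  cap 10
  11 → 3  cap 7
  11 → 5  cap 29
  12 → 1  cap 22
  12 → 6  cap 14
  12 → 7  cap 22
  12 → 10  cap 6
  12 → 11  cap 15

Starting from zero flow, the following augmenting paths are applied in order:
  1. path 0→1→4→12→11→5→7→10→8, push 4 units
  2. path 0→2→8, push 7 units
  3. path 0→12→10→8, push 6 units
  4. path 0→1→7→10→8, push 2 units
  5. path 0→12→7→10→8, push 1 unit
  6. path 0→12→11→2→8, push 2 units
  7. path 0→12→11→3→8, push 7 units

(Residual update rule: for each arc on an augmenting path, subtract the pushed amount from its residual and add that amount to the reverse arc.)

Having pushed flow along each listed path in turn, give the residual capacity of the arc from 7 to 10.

Residual capacity of (7,10): 8

after path 1 (0→1→4→12→11→5→7→10→8, push 4): res(7,10)=11
after path 2 (0→2→8, push 7): res(7,10)=11
after path 3 (0→12→10→8, push 6): res(7,10)=11
after path 4 (0→1→7→10→8, push 2): res(7,10)=9
after path 5 (0→12→7→10→8, push 1): res(7,10)=8
after path 6 (0→12→11→2→8, push 2): res(7,10)=8
after path 7 (0→12→11→3→8, push 7): res(7,10)=8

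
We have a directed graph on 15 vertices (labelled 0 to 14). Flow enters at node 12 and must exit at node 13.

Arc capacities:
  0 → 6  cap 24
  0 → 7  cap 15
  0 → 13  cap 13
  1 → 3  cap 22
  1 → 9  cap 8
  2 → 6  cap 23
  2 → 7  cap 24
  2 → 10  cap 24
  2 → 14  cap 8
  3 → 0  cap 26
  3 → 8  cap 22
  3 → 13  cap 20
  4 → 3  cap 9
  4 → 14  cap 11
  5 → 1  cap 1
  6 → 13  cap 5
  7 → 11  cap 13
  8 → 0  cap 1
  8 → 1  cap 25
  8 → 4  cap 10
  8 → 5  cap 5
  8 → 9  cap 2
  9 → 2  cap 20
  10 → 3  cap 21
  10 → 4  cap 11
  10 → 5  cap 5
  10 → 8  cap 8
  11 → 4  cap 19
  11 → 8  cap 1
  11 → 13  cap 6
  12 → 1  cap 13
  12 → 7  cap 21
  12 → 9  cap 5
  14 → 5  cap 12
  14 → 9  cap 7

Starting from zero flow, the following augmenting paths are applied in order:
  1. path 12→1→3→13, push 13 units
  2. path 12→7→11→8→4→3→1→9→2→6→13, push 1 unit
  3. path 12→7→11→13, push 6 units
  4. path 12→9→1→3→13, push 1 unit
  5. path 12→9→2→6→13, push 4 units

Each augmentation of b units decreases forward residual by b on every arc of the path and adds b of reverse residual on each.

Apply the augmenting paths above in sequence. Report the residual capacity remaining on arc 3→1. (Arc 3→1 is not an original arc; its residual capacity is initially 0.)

after path 1 (12→1→3→13, push 13): res(3,1)=13
after path 2 (12→7→11→8→4→3→1→9→2→6→13, push 1): res(3,1)=12
after path 3 (12→7→11→13, push 6): res(3,1)=12
after path 4 (12→9→1→3→13, push 1): res(3,1)=13
after path 5 (12→9→2→6→13, push 4): res(3,1)=13

Residual capacity of (3,1): 13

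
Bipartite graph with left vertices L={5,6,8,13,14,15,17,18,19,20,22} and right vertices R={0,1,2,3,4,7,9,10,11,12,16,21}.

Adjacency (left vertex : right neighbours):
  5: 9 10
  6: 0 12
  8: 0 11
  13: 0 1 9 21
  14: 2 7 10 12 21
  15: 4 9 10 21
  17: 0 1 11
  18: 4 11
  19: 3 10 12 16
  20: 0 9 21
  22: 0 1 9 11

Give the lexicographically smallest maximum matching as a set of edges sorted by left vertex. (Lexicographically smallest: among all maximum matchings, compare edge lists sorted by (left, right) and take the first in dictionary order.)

|M| = 10 (so the lex-smallest maximum matching has 10 edges)
process left vertices in ascending order; for each, take the smallest-labelled available neighbour that still permits 10 edges overall, or leave it unmatched if none does
lex-smallest matching: {5-9, 6-12, 8-0, 13-1, 14-2, 15-10, 17-11, 18-4, 19-3, 20-21}

Lex-smallest maximum matching: {(5,9), (6,12), (8,0), (13,1), (14,2), (15,10), (17,11), (18,4), (19,3), (20,21)}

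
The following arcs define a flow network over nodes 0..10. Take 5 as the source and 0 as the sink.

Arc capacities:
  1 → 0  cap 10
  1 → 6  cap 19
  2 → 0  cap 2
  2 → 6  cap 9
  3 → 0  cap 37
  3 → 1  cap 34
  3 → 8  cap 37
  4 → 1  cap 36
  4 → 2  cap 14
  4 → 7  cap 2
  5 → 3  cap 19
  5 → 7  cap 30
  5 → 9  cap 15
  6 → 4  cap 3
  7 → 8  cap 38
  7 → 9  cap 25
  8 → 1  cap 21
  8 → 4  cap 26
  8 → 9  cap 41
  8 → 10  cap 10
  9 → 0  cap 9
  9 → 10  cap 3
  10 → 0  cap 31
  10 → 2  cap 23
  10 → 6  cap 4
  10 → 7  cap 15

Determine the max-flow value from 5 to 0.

Maximum flow value: 53

augment #1: 5→3→0 bottleneck 19, total now 19
augment #2: 5→9→0 bottleneck 9, total now 28
augment #3: 5→9→10→0 bottleneck 3, total now 31
augment #4: 5→7→8→1→0 bottleneck 10, total now 41
augment #5: 5→7→8→10→0 bottleneck 10, total now 51
augment #6: 5→7→8→4→2→0 bottleneck 2, total now 53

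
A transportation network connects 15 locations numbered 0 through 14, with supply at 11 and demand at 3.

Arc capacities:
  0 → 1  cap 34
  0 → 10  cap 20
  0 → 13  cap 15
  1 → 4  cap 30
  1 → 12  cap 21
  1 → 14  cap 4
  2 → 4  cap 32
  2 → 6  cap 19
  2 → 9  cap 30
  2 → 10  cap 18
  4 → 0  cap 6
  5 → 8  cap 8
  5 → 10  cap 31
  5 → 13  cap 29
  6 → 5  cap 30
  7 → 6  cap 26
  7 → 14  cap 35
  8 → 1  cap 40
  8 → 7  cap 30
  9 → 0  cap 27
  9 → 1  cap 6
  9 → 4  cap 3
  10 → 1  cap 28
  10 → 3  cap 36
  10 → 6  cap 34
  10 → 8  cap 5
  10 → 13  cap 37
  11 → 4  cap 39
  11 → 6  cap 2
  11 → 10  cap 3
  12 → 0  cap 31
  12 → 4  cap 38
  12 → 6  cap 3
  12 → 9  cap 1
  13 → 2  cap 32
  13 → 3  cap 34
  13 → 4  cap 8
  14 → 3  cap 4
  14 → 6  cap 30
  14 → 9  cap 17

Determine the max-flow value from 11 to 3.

Maximum flow value: 11

augment #1: 11→10→3 bottleneck 3, total now 3
augment #2: 11→4→0→10→3 bottleneck 6, total now 9
augment #3: 11→6→5→10→3 bottleneck 2, total now 11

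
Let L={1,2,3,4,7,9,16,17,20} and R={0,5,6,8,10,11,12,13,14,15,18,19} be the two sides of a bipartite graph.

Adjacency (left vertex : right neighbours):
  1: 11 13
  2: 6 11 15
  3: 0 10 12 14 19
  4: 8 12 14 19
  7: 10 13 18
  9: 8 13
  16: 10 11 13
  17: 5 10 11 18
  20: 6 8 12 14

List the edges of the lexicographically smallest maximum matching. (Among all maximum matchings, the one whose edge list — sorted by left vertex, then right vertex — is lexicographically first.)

Lex-smallest maximum matching: {(1,11), (2,6), (3,0), (4,8), (7,18), (9,13), (16,10), (17,5), (20,12)}

|M| = 9 (so the lex-smallest maximum matching has 9 edges)
process left vertices in ascending order; for each, take the smallest-labelled available neighbour that still permits 9 edges overall, or leave it unmatched if none does
lex-smallest matching: {1-11, 2-6, 3-0, 4-8, 7-18, 9-13, 16-10, 17-5, 20-12}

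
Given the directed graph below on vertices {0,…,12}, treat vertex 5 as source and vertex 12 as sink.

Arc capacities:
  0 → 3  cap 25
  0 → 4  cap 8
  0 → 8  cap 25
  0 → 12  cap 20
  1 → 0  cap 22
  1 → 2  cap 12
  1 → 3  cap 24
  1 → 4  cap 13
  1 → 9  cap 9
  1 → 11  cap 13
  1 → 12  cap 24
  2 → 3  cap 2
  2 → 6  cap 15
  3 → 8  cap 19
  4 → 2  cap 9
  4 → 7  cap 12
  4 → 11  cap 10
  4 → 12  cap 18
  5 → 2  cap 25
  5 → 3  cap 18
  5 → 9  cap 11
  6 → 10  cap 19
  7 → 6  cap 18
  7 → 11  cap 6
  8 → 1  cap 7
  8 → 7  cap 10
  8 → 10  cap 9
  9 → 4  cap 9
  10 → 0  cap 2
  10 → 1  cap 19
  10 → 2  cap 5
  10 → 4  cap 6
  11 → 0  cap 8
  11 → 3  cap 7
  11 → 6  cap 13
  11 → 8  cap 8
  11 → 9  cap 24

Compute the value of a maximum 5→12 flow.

augment #1: 5→9→4→12 bottleneck 9, total now 9
augment #2: 5→3→8→1→12 bottleneck 7, total now 16
augment #3: 5→2→6→10→0→12 bottleneck 2, total now 18
augment #4: 5→2→6→10→1→12 bottleneck 13, total now 31
augment #5: 5→3→8→10→1→12 bottleneck 4, total now 35
augment #6: 5→3→8→10→4→12 bottleneck 5, total now 40
augment #7: 5→3→8→7→11→0→12 bottleneck 2, total now 42
augment #8: 5→2→3→8→7→11→0→12 bottleneck 1, total now 43

Maximum flow value: 43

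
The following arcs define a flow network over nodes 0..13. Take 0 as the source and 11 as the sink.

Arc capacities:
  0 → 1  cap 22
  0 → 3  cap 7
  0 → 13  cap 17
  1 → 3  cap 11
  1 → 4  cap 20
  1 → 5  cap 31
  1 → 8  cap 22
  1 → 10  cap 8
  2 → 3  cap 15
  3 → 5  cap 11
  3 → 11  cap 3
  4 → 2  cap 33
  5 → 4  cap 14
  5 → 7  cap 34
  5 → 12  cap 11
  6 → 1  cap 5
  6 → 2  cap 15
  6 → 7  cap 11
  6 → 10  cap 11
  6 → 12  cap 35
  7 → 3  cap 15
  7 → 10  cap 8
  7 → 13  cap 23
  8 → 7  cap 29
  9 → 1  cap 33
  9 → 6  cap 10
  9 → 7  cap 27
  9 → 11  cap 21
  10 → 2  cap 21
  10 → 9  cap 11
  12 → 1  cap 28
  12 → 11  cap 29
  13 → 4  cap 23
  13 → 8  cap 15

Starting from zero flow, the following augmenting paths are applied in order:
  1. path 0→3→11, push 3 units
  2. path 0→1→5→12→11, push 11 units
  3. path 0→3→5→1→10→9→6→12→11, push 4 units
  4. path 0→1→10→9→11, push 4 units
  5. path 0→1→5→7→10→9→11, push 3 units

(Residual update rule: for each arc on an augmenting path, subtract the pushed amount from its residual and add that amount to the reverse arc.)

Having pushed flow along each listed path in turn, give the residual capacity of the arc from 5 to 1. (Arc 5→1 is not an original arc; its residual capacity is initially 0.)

after path 1 (0→3→11, push 3): res(5,1)=0
after path 2 (0→1→5→12→11, push 11): res(5,1)=11
after path 3 (0→3→5→1→10→9→6→12→11, push 4): res(5,1)=7
after path 4 (0→1→10→9→11, push 4): res(5,1)=7
after path 5 (0→1→5→7→10→9→11, push 3): res(5,1)=10

Residual capacity of (5,1): 10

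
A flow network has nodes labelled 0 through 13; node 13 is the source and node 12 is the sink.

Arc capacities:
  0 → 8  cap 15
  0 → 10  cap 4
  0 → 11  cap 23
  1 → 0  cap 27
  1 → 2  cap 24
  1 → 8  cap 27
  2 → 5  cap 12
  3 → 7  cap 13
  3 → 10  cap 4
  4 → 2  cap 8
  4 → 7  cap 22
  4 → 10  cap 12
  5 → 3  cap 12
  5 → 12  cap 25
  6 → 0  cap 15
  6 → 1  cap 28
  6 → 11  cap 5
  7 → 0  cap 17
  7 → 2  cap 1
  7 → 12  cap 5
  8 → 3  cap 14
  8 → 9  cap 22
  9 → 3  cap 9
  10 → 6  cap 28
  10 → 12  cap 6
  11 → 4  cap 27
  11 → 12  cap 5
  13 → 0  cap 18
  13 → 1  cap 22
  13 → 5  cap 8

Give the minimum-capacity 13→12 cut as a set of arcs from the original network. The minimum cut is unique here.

Min-cut arcs: {(2,5), (7,12), (10,12), (11,12), (13,5)} (total capacity 36)

augment #1: 13→5→12 push 8
augment #2: 13→0→10→12 push 4
augment #3: 13→0→11→12 push 5
augment #4: 13→1→2→5→12 push 12
augment #5: 13→0→8→3→7→12 push 5
augment #6: 13→0→8→3→10→12 push 2
max flow = 36; residual-reachable set from 13 gives S-side
cut edges (S→T): {(2,5), (7,12), (10,12), (11,12), (13,5)} total cap 36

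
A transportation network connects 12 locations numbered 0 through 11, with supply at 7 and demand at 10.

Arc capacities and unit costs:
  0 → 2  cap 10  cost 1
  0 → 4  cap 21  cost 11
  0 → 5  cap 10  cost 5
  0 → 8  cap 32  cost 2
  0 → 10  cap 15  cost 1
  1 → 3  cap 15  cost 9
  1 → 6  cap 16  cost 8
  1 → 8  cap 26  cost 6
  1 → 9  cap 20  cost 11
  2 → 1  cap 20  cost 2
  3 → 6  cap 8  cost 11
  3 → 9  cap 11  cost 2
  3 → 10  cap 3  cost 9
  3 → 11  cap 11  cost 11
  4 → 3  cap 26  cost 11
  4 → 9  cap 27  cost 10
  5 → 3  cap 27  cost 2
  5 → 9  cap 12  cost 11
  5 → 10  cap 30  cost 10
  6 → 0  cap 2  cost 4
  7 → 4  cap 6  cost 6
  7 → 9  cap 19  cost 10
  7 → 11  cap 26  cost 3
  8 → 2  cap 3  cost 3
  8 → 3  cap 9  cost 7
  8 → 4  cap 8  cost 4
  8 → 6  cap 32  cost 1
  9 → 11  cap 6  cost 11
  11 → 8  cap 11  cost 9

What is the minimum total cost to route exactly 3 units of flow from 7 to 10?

shortest-cost path #1: 7→11→8→6→0→10 push 2 @ unit cost 18 (adds 36)
shortest-cost path #2: 7→4→3→10 push 1 @ unit cost 26 (adds 26)
total cost = 62

Minimum cost for 3 units: 62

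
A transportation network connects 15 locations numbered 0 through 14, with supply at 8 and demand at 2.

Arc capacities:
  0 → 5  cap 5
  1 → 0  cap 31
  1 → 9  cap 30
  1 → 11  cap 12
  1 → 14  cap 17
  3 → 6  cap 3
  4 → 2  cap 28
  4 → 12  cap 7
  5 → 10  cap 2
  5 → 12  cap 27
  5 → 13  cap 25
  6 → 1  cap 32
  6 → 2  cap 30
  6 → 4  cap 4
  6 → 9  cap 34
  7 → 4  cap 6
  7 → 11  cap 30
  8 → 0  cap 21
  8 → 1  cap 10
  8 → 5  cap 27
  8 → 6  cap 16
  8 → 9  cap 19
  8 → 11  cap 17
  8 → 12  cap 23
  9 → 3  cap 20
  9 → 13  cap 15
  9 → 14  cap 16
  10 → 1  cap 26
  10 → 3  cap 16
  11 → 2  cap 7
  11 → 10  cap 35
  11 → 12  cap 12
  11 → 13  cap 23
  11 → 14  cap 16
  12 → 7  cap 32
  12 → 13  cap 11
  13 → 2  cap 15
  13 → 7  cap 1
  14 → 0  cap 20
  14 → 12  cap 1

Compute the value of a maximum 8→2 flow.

augment #1: 8→6→2 bottleneck 16, total now 16
augment #2: 8→11→2 bottleneck 7, total now 23
augment #3: 8→5→13→2 bottleneck 15, total now 38
augment #4: 8→9→3→6→2 bottleneck 3, total now 41
augment #5: 8→12→7→4→2 bottleneck 6, total now 47

Maximum flow value: 47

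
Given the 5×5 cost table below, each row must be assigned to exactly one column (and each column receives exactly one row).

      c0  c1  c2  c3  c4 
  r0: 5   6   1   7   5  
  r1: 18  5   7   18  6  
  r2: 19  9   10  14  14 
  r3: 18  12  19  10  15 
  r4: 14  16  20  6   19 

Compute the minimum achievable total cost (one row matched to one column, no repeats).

Minimum assignment cost: 39

optimal assignment: row0→col0 (cost 5), row1→col4 (cost 6), row2→col2 (cost 10), row3→col1 (cost 12), row4→col3 (cost 6)
total = 5 + 6 + 10 + 12 + 6 = 39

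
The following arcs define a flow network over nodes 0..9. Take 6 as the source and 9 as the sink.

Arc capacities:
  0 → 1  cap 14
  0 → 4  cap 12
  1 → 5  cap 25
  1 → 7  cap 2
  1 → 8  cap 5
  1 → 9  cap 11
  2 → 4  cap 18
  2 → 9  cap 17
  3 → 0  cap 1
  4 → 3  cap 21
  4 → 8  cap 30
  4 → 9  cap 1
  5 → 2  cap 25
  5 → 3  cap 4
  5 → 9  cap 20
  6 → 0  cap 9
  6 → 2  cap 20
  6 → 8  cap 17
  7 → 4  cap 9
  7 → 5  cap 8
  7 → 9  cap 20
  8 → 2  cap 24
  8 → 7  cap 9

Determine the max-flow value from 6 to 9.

augment #1: 6→2→9 bottleneck 17, total now 17
augment #2: 6→0→1→9 bottleneck 9, total now 26
augment #3: 6→2→4→9 bottleneck 1, total now 27
augment #4: 6→8→7→9 bottleneck 9, total now 36
augment #5: 6→2→4→3→0→1→9 bottleneck 1, total now 37

Maximum flow value: 37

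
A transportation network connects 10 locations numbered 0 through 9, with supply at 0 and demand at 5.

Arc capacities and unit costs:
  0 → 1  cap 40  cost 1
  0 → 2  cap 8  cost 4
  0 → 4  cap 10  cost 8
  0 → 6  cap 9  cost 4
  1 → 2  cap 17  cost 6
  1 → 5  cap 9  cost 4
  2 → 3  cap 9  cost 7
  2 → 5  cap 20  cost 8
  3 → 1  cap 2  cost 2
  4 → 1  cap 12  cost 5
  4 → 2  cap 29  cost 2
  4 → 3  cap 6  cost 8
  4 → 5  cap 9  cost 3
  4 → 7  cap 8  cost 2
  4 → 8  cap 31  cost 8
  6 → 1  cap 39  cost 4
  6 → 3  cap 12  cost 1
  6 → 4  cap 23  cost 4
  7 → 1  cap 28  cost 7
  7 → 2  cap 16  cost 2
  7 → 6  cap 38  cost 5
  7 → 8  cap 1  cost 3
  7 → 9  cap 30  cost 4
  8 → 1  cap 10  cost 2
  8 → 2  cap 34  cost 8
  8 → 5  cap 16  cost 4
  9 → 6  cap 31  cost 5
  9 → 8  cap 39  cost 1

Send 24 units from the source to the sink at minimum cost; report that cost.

Minimum cost for 24 units: 216

shortest-cost path #1: 0→1→5 push 9 @ unit cost 5 (adds 45)
shortest-cost path #2: 0→4→5 push 9 @ unit cost 11 (adds 99)
shortest-cost path #3: 0→2→5 push 6 @ unit cost 12 (adds 72)
total cost = 216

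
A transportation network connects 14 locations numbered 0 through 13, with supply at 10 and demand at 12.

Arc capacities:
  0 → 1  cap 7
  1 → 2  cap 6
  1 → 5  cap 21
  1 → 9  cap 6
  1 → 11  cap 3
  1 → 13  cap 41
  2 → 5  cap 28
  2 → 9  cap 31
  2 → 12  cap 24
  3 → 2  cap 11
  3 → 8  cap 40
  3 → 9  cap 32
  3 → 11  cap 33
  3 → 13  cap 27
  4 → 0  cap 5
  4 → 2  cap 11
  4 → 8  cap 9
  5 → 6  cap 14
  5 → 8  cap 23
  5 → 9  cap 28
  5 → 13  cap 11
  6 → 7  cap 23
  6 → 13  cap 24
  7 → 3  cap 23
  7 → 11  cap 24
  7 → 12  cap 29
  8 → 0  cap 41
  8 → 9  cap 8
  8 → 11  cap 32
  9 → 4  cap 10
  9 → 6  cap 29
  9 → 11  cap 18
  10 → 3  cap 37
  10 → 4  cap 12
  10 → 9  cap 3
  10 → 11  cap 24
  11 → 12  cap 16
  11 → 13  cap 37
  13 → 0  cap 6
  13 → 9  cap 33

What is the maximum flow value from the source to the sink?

Maximum flow value: 63

augment #1: 10→11→12 bottleneck 16, total now 16
augment #2: 10→3→2→12 bottleneck 11, total now 27
augment #3: 10→4→2→12 bottleneck 11, total now 38
augment #4: 10→9→6→7→12 bottleneck 3, total now 41
augment #5: 10→3→9→6→7→12 bottleneck 20, total now 61
augment #6: 10→4→0→1→2→12 bottleneck 1, total now 62
augment #7: 10→3→8→0→1→2→12 bottleneck 1, total now 63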